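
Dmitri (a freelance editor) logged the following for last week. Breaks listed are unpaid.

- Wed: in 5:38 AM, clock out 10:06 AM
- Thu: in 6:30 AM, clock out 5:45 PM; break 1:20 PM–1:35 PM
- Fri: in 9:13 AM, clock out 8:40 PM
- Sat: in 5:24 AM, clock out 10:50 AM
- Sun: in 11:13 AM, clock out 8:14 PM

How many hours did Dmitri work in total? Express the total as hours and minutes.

41 h 22 min

Wed: 5:38 AM–10:06 AM = 4 h 28 min
Thu: 6:30 AM–5:45 PM = 11 h 15 min; less 15 min break → 11 h 0 min
Fri: 9:13 AM–8:40 PM = 11 h 27 min
Sat: 5:24 AM–10:50 AM = 5 h 26 min
Sun: 11:13 AM–8:14 PM = 9 h 1 min
Total: 4 h 28 min + 11 h 0 min + 11 h 27 min + 5 h 26 min + 9 h 1 min = 41 h 22 min.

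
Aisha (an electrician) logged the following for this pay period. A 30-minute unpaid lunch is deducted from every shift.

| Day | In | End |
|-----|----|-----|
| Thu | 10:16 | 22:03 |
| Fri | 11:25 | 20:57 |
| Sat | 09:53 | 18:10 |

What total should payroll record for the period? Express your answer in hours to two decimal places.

Thu: 10:16–22:03 = 11 h 47 min; less 30 min break → 11 h 17 min
Fri: 11:25–20:57 = 9 h 32 min; less 30 min break → 9 h 2 min
Sat: 09:53–18:10 = 8 h 17 min; less 30 min break → 7 h 47 min
Total: 11 h 17 min + 9 h 2 min + 7 h 47 min = 28 h 6 min.

28.10 hours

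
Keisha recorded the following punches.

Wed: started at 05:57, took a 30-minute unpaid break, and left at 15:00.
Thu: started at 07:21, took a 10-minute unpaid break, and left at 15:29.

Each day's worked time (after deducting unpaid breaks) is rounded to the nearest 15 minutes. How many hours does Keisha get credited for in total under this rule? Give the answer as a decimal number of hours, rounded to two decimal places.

Wed: 05:57–15:00 = 9 h 3 min − 30 min = 8 h 33 min → rounds to 8 h 30 min
Thu: 07:21–15:29 = 8 h 8 min − 10 min = 7 h 58 min → rounds to 8 h 0 min
Total credited: 16 h 30 min.

16.50 hours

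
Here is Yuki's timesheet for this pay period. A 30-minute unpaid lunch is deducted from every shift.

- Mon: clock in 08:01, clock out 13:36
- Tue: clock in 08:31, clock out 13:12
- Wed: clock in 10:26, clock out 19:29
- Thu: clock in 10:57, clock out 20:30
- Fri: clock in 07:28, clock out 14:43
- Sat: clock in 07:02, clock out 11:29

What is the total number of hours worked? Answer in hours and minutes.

37 h 34 min

Mon: 08:01–13:36 = 5 h 35 min; less 30 min break → 5 h 5 min
Tue: 08:31–13:12 = 4 h 41 min; less 30 min break → 4 h 11 min
Wed: 10:26–19:29 = 9 h 3 min; less 30 min break → 8 h 33 min
Thu: 10:57–20:30 = 9 h 33 min; less 30 min break → 9 h 3 min
Fri: 07:28–14:43 = 7 h 15 min; less 30 min break → 6 h 45 min
Sat: 07:02–11:29 = 4 h 27 min; less 30 min break → 3 h 57 min
Total: 5 h 5 min + 4 h 11 min + 8 h 33 min + 9 h 3 min + 6 h 45 min + 3 h 57 min = 37 h 34 min.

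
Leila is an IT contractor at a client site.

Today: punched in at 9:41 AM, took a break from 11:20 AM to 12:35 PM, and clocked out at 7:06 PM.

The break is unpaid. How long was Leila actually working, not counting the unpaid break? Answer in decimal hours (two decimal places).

Today: 9:41 AM–7:06 PM = 9 h 25 min; less 75 min break → 8 h 10 min

8.17 hours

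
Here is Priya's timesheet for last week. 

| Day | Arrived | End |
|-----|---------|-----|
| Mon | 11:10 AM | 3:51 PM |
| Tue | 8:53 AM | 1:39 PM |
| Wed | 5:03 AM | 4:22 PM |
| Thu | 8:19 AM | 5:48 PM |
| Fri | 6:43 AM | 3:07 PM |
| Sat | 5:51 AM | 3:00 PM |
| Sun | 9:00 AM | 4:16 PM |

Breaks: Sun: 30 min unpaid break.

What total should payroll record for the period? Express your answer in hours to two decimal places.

Mon: 11:10 AM–3:51 PM = 4 h 41 min
Tue: 8:53 AM–1:39 PM = 4 h 46 min
Wed: 5:03 AM–4:22 PM = 11 h 19 min
Thu: 8:19 AM–5:48 PM = 9 h 29 min
Fri: 6:43 AM–3:07 PM = 8 h 24 min
Sat: 5:51 AM–3:00 PM = 9 h 9 min
Sun: 9:00 AM–4:16 PM = 7 h 16 min; less 30 min break → 6 h 46 min
Total: 4 h 41 min + 4 h 46 min + 11 h 19 min + 9 h 29 min + 8 h 24 min + 9 h 9 min + 6 h 46 min = 54 h 34 min.

54.57 hours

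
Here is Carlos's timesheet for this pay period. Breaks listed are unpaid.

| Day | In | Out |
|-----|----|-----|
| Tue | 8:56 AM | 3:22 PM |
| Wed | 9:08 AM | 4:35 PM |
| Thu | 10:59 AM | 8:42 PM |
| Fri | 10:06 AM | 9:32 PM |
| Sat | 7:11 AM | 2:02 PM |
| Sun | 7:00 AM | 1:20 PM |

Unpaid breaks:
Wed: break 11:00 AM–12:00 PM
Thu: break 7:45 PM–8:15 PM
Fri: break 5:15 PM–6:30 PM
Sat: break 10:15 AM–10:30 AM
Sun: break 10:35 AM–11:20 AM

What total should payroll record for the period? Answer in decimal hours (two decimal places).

Tue: 8:56 AM–3:22 PM = 6 h 26 min
Wed: 9:08 AM–4:35 PM = 7 h 27 min; less 60 min break → 6 h 27 min
Thu: 10:59 AM–8:42 PM = 9 h 43 min; less 30 min break → 9 h 13 min
Fri: 10:06 AM–9:32 PM = 11 h 26 min; less 75 min break → 10 h 11 min
Sat: 7:11 AM–2:02 PM = 6 h 51 min; less 15 min break → 6 h 36 min
Sun: 7:00 AM–1:20 PM = 6 h 20 min; less 45 min break → 5 h 35 min
Total: 6 h 26 min + 6 h 27 min + 9 h 13 min + 10 h 11 min + 6 h 36 min + 5 h 35 min = 44 h 28 min.

44.47 hours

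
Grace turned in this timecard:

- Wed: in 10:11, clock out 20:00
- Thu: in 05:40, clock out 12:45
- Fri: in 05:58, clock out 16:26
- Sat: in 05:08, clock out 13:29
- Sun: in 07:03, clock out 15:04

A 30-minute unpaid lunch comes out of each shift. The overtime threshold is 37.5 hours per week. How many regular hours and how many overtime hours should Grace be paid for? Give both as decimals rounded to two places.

Wed: 10:11–20:00 = 9 h 49 min; less 30 min break → 9 h 19 min
Thu: 05:40–12:45 = 7 h 5 min; less 30 min break → 6 h 35 min
Fri: 05:58–16:26 = 10 h 28 min; less 30 min break → 9 h 58 min
Sat: 05:08–13:29 = 8 h 21 min; less 30 min break → 7 h 51 min
Sun: 07:03–15:04 = 8 h 1 min; less 30 min break → 7 h 31 min
Total worked: 41 h 14 min = 41.23 h.
Threshold 37.5 h → overtime 3 h 44 min, regular 37 h 30 min.

Regular 37.50 hours, overtime 3.73 hours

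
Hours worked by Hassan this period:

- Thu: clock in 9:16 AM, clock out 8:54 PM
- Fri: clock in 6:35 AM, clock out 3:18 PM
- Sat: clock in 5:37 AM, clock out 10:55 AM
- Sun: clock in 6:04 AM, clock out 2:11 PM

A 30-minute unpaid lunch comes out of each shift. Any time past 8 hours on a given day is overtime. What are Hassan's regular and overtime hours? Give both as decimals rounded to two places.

Regular 28.42 hours, overtime 3.35 hours

Thu: 9:16 AM–8:54 PM = 11 h 38 min; less 30 min break → 11 h 8 min
Fri: 6:35 AM–3:18 PM = 8 h 43 min; less 30 min break → 8 h 13 min
Sat: 5:37 AM–10:55 AM = 5 h 18 min; less 30 min break → 4 h 48 min
Sun: 6:04 AM–2:11 PM = 8 h 7 min; less 30 min break → 7 h 37 min
Thu reg 8 h 0 min / OT 3 h 8 min; Fri reg 8 h 0 min / OT 0 h 13 min; Sat reg 4 h 48 min / OT 0 h 0 min; Sun reg 7 h 37 min / OT 0 h 0 min.
Totals: regular 28 h 25 min, overtime 3 h 21 min.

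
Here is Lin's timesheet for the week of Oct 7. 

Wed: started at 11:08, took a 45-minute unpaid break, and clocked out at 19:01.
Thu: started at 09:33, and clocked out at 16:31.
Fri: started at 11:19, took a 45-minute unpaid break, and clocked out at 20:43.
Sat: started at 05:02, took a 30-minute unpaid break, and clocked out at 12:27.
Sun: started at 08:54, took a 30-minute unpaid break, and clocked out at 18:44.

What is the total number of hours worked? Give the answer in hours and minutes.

39 h 0 min

Wed: 11:08–19:01 = 7 h 53 min; less 45 min break → 7 h 8 min
Thu: 09:33–16:31 = 6 h 58 min
Fri: 11:19–20:43 = 9 h 24 min; less 45 min break → 8 h 39 min
Sat: 05:02–12:27 = 7 h 25 min; less 30 min break → 6 h 55 min
Sun: 08:54–18:44 = 9 h 50 min; less 30 min break → 9 h 20 min
Total: 7 h 8 min + 6 h 58 min + 8 h 39 min + 6 h 55 min + 9 h 20 min = 39 h 0 min.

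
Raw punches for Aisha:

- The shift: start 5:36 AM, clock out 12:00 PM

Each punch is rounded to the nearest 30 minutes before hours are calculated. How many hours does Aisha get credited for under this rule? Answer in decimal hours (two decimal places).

6.50 hours

The shift: in 5:36 AM→5:30 AM, out 12:00 PM→12:00 PM; 6 h 30 min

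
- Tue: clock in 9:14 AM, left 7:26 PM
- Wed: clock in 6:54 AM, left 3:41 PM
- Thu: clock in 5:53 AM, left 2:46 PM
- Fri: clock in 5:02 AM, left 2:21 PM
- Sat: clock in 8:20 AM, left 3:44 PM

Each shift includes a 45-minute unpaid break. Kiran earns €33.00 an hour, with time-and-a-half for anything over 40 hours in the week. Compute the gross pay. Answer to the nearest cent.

Tue: 9:14 AM–7:26 PM = 10 h 12 min; less 45 min break → 9 h 27 min
Wed: 6:54 AM–3:41 PM = 8 h 47 min; less 45 min break → 8 h 2 min
Thu: 5:53 AM–2:46 PM = 8 h 53 min; less 45 min break → 8 h 8 min
Fri: 5:02 AM–2:21 PM = 9 h 19 min; less 45 min break → 8 h 34 min
Sat: 8:20 AM–3:44 PM = 7 h 24 min; less 45 min break → 6 h 39 min
Total worked: 40 h 50 min = 2450 min.
Regular 40 h 0 min = 2400 min at €33.00/h; overtime 0 h 50 min = 50 min at €49.50/h.
Pay = (2400 × €33.00 + 50 × €49.50) ÷ 60 = €1361.25.

€1361.25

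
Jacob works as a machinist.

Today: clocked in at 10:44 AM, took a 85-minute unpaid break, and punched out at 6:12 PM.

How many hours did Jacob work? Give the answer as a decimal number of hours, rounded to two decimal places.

6.05 hours

Today: 10:44 AM–6:12 PM = 7 h 28 min; less 85 min break → 6 h 3 min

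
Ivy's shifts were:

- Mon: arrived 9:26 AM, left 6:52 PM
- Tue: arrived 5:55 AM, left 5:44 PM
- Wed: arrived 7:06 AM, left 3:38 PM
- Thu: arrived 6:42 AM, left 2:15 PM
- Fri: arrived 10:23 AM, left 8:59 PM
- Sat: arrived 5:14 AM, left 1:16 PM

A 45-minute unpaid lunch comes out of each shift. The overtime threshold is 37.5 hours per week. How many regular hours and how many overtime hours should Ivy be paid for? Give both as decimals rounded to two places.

Regular 37.50 hours, overtime 13.97 hours

Mon: 9:26 AM–6:52 PM = 9 h 26 min; less 45 min break → 8 h 41 min
Tue: 5:55 AM–5:44 PM = 11 h 49 min; less 45 min break → 11 h 4 min
Wed: 7:06 AM–3:38 PM = 8 h 32 min; less 45 min break → 7 h 47 min
Thu: 6:42 AM–2:15 PM = 7 h 33 min; less 45 min break → 6 h 48 min
Fri: 10:23 AM–8:59 PM = 10 h 36 min; less 45 min break → 9 h 51 min
Sat: 5:14 AM–1:16 PM = 8 h 2 min; less 45 min break → 7 h 17 min
Total worked: 51 h 28 min = 51.47 h.
Threshold 37.5 h → overtime 13 h 58 min, regular 37 h 30 min.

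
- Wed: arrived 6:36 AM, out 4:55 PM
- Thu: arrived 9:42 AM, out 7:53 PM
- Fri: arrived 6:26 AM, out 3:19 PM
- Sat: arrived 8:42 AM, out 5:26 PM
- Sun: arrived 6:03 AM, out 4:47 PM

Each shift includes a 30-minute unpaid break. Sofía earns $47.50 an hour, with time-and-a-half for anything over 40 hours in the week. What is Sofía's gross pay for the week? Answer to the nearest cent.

Wed: 6:36 AM–4:55 PM = 10 h 19 min; less 30 min break → 9 h 49 min
Thu: 9:42 AM–7:53 PM = 10 h 11 min; less 30 min break → 9 h 41 min
Fri: 6:26 AM–3:19 PM = 8 h 53 min; less 30 min break → 8 h 23 min
Sat: 8:42 AM–5:26 PM = 8 h 44 min; less 30 min break → 8 h 14 min
Sun: 6:03 AM–4:47 PM = 10 h 44 min; less 30 min break → 10 h 14 min
Total worked: 46 h 21 min = 2781 min.
Regular 40 h 0 min = 2400 min at $47.50/h; overtime 6 h 21 min = 381 min at $71.25/h.
Pay = (2400 × $47.50 + 381 × $71.25) ÷ 60 = $2352.44.

$2352.44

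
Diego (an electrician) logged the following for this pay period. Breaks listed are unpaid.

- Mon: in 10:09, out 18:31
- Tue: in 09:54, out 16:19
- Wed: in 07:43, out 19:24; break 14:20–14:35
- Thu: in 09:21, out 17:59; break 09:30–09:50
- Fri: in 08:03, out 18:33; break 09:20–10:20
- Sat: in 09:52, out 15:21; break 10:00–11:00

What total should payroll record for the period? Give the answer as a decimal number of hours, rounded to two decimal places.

Mon: 10:09–18:31 = 8 h 22 min
Tue: 09:54–16:19 = 6 h 25 min
Wed: 07:43–19:24 = 11 h 41 min; less 15 min break → 11 h 26 min
Thu: 09:21–17:59 = 8 h 38 min; less 20 min break → 8 h 18 min
Fri: 08:03–18:33 = 10 h 30 min; less 60 min break → 9 h 30 min
Sat: 09:52–15:21 = 5 h 29 min; less 60 min break → 4 h 29 min
Total: 8 h 22 min + 6 h 25 min + 11 h 26 min + 8 h 18 min + 9 h 30 min + 4 h 29 min = 48 h 30 min.

48.50 hours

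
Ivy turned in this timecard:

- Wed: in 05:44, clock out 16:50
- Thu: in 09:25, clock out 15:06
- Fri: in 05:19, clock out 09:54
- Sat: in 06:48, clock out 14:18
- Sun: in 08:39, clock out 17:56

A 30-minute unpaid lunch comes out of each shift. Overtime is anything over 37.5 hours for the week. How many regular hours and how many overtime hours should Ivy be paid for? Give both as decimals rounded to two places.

Regular 35.65 hours, overtime 0.00 hours

Wed: 05:44–16:50 = 11 h 6 min; less 30 min break → 10 h 36 min
Thu: 09:25–15:06 = 5 h 41 min; less 30 min break → 5 h 11 min
Fri: 05:19–09:54 = 4 h 35 min; less 30 min break → 4 h 5 min
Sat: 06:48–14:18 = 7 h 30 min; less 30 min break → 7 h 0 min
Sun: 08:39–17:56 = 9 h 17 min; less 30 min break → 8 h 47 min
Total worked: 35 h 39 min = 35.65 h.
Threshold 37.5 h → overtime 0 h 0 min, regular 35 h 39 min.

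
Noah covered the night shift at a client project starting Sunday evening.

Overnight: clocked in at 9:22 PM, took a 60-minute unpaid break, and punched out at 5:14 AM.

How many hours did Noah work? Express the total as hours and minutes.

6 h 52 min

Overnight: 9:22 PM → midnight = 2 h 38 min; midnight → 5:14 AM = 5 h 14 min; span 7 h 52 min; less 60 min break → 6 h 52 min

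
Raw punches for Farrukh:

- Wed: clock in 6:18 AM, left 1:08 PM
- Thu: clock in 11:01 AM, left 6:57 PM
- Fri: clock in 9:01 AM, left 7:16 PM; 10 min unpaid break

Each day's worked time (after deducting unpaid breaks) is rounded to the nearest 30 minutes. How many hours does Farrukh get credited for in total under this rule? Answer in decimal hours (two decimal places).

25.00 hours

Wed: 6:18 AM–1:08 PM = 6 h 50 min → rounds to 7 h 0 min
Thu: 11:01 AM–6:57 PM = 7 h 56 min → rounds to 8 h 0 min
Fri: 9:01 AM–7:16 PM = 10 h 15 min − 10 min = 10 h 5 min → rounds to 10 h 0 min
Total credited: 25 h 0 min.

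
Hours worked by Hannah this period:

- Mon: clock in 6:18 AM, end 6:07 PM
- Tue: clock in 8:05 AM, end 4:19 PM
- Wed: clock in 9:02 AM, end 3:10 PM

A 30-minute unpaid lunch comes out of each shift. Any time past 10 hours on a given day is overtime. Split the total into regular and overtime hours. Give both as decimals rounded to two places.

Mon: 6:18 AM–6:07 PM = 11 h 49 min; less 30 min break → 11 h 19 min
Tue: 8:05 AM–4:19 PM = 8 h 14 min; less 30 min break → 7 h 44 min
Wed: 9:02 AM–3:10 PM = 6 h 8 min; less 30 min break → 5 h 38 min
Mon reg 10 h 0 min / OT 1 h 19 min; Tue reg 7 h 44 min / OT 0 h 0 min; Wed reg 5 h 38 min / OT 0 h 0 min.
Totals: regular 23 h 22 min, overtime 1 h 19 min.

Regular 23.37 hours, overtime 1.32 hours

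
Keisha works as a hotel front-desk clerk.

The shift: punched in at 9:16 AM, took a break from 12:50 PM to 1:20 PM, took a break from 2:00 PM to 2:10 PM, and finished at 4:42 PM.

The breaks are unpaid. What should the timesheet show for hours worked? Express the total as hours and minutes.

6 h 46 min

The shift: 9:16 AM–4:42 PM = 7 h 26 min; less 40 min break → 6 h 46 min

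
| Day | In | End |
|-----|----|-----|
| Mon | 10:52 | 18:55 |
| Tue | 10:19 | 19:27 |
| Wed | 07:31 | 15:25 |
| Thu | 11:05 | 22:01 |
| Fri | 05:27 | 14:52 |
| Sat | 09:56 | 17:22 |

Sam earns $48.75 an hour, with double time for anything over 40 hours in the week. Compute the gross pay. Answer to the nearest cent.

Mon: 10:52–18:55 = 8 h 3 min
Tue: 10:19–19:27 = 9 h 8 min
Wed: 07:31–15:25 = 7 h 54 min
Thu: 11:05–22:01 = 10 h 56 min
Fri: 05:27–14:52 = 9 h 25 min
Sat: 09:56–17:22 = 7 h 26 min
Total worked: 52 h 52 min = 3172 min.
Regular 40 h 0 min = 2400 min at $48.75/h; overtime 12 h 52 min = 772 min at $97.50/h.
Pay = (2400 × $48.75 + 772 × $97.50) ÷ 60 = $3204.50.

$3204.50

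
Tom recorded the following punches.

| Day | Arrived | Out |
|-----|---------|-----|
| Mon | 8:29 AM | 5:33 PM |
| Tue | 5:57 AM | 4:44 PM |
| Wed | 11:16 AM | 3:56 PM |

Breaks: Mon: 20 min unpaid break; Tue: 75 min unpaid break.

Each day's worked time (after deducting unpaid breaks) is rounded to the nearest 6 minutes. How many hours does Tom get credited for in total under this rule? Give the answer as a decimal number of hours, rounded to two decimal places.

22.90 hours

Mon: 8:29 AM–5:33 PM = 9 h 4 min − 20 min = 8 h 44 min → rounds to 8 h 42 min
Tue: 5:57 AM–4:44 PM = 10 h 47 min − 75 min = 9 h 32 min → rounds to 9 h 30 min
Wed: 11:16 AM–3:56 PM = 4 h 40 min → rounds to 4 h 42 min
Total credited: 22 h 54 min.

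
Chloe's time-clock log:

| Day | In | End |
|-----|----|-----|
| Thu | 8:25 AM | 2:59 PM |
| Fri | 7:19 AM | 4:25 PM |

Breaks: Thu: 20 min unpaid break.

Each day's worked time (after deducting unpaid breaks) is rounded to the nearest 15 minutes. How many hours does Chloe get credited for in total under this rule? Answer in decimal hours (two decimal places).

Thu: 8:25 AM–2:59 PM = 6 h 34 min − 20 min = 6 h 14 min → rounds to 6 h 15 min
Fri: 7:19 AM–4:25 PM = 9 h 6 min → rounds to 9 h 0 min
Total credited: 15 h 15 min.

15.25 hours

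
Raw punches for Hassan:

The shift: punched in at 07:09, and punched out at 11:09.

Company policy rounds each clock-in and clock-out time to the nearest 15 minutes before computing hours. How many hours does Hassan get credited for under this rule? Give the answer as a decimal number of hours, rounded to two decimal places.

4.00 hours

The shift: in 07:09→07:15, out 11:09→11:15; 4 h 0 min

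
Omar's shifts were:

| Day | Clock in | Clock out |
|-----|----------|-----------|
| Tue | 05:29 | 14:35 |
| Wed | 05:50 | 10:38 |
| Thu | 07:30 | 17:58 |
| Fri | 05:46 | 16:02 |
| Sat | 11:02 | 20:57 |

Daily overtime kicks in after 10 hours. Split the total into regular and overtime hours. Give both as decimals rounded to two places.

Tue: 05:29–14:35 = 9 h 6 min
Wed: 05:50–10:38 = 4 h 48 min
Thu: 07:30–17:58 = 10 h 28 min
Fri: 05:46–16:02 = 10 h 16 min
Sat: 11:02–20:57 = 9 h 55 min
Tue reg 9 h 6 min / OT 0 h 0 min; Wed reg 4 h 48 min / OT 0 h 0 min; Thu reg 10 h 0 min / OT 0 h 28 min; Fri reg 10 h 0 min / OT 0 h 16 min; Sat reg 9 h 55 min / OT 0 h 0 min.
Totals: regular 43 h 49 min, overtime 0 h 44 min.

Regular 43.82 hours, overtime 0.73 hours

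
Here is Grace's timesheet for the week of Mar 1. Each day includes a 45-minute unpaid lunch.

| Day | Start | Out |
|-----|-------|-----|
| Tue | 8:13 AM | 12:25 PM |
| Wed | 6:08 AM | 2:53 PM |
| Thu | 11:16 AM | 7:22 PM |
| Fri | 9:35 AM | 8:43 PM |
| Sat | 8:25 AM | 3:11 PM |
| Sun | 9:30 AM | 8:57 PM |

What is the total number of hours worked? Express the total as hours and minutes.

Tue: 8:13 AM–12:25 PM = 4 h 12 min; less 45 min break → 3 h 27 min
Wed: 6:08 AM–2:53 PM = 8 h 45 min; less 45 min break → 8 h 0 min
Thu: 11:16 AM–7:22 PM = 8 h 6 min; less 45 min break → 7 h 21 min
Fri: 9:35 AM–8:43 PM = 11 h 8 min; less 45 min break → 10 h 23 min
Sat: 8:25 AM–3:11 PM = 6 h 46 min; less 45 min break → 6 h 1 min
Sun: 9:30 AM–8:57 PM = 11 h 27 min; less 45 min break → 10 h 42 min
Total: 3 h 27 min + 8 h 0 min + 7 h 21 min + 10 h 23 min + 6 h 1 min + 10 h 42 min = 45 h 54 min.

45 h 54 min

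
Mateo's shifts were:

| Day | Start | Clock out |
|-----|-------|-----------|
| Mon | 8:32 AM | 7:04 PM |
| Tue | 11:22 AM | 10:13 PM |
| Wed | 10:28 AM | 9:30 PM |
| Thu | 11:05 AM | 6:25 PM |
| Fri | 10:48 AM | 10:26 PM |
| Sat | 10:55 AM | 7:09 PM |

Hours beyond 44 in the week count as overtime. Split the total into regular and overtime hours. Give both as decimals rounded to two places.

Mon: 8:32 AM–7:04 PM = 10 h 32 min
Tue: 11:22 AM–10:13 PM = 10 h 51 min
Wed: 10:28 AM–9:30 PM = 11 h 2 min
Thu: 11:05 AM–6:25 PM = 7 h 20 min
Fri: 10:48 AM–10:26 PM = 11 h 38 min
Sat: 10:55 AM–7:09 PM = 8 h 14 min
Total worked: 59 h 37 min = 59.62 h.
Threshold 44 h → overtime 15 h 37 min, regular 44 h 0 min.

Regular 44.00 hours, overtime 15.62 hours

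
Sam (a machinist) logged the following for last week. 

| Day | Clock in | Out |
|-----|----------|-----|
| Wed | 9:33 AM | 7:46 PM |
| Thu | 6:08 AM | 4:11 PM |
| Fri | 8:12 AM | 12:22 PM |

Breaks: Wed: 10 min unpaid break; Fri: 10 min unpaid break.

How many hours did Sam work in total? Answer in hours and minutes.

Wed: 9:33 AM–7:46 PM = 10 h 13 min; less 10 min break → 10 h 3 min
Thu: 6:08 AM–4:11 PM = 10 h 3 min
Fri: 8:12 AM–12:22 PM = 4 h 10 min; less 10 min break → 4 h 0 min
Total: 10 h 3 min + 10 h 3 min + 4 h 0 min = 24 h 6 min.

24 h 6 min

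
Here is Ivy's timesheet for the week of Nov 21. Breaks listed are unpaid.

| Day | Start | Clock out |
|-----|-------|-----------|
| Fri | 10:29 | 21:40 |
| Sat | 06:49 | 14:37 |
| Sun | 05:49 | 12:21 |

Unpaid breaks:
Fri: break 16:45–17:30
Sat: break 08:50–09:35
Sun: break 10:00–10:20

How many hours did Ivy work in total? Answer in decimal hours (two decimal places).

23.68 hours

Fri: 10:29–21:40 = 11 h 11 min; less 45 min break → 10 h 26 min
Sat: 06:49–14:37 = 7 h 48 min; less 45 min break → 7 h 3 min
Sun: 05:49–12:21 = 6 h 32 min; less 20 min break → 6 h 12 min
Total: 10 h 26 min + 7 h 3 min + 6 h 12 min = 23 h 41 min.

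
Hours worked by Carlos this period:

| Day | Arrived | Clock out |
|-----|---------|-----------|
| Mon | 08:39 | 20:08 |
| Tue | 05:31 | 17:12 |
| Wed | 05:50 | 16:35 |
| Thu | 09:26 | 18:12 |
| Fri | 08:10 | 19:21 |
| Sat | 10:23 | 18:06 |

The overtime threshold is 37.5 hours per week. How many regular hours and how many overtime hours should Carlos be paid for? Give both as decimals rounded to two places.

Mon: 08:39–20:08 = 11 h 29 min
Tue: 05:31–17:12 = 11 h 41 min
Wed: 05:50–16:35 = 10 h 45 min
Thu: 09:26–18:12 = 8 h 46 min
Fri: 08:10–19:21 = 11 h 11 min
Sat: 10:23–18:06 = 7 h 43 min
Total worked: 61 h 35 min = 61.58 h.
Threshold 37.5 h → overtime 24 h 5 min, regular 37 h 30 min.

Regular 37.50 hours, overtime 24.08 hours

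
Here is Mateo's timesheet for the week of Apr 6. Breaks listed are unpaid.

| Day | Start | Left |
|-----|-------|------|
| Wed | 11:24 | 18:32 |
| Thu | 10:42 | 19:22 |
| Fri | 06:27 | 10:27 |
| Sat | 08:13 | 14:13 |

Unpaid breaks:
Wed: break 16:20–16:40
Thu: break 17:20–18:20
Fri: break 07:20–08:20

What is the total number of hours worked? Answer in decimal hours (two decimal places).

Wed: 11:24–18:32 = 7 h 8 min; less 20 min break → 6 h 48 min
Thu: 10:42–19:22 = 8 h 40 min; less 60 min break → 7 h 40 min
Fri: 06:27–10:27 = 4 h 0 min; less 60 min break → 3 h 0 min
Sat: 08:13–14:13 = 6 h 0 min
Total: 6 h 48 min + 7 h 40 min + 3 h 0 min + 6 h 0 min = 23 h 28 min.

23.47 hours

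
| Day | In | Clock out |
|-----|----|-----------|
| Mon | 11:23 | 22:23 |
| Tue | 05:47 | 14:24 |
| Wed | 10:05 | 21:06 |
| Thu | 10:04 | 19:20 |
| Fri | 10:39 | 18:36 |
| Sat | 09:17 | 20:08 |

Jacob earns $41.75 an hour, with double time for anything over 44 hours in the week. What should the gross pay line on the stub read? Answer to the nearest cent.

Mon: 11:23–22:23 = 11 h 0 min
Tue: 05:47–14:24 = 8 h 37 min
Wed: 10:05–21:06 = 11 h 1 min
Thu: 10:04–19:20 = 9 h 16 min
Fri: 10:39–18:36 = 7 h 57 min
Sat: 09:17–20:08 = 10 h 51 min
Total worked: 58 h 42 min = 3522 min.
Regular 44 h 0 min = 2640 min at $41.75/h; overtime 14 h 42 min = 882 min at $83.50/h.
Pay = (2640 × $41.75 + 882 × $83.50) ÷ 60 = $3064.45.

$3064.45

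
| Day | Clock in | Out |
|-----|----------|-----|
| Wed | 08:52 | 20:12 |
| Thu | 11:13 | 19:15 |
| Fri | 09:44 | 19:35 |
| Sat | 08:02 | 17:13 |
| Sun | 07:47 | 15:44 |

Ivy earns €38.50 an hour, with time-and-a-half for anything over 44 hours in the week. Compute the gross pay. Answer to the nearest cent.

Wed: 08:52–20:12 = 11 h 20 min
Thu: 11:13–19:15 = 8 h 2 min
Fri: 09:44–19:35 = 9 h 51 min
Sat: 08:02–17:13 = 9 h 11 min
Sun: 07:47–15:44 = 7 h 57 min
Total worked: 46 h 21 min = 2781 min.
Regular 44 h 0 min = 2640 min at €38.50/h; overtime 2 h 21 min = 141 min at €57.75/h.
Pay = (2640 × €38.50 + 141 × €57.75) ÷ 60 = €1829.71.

€1829.71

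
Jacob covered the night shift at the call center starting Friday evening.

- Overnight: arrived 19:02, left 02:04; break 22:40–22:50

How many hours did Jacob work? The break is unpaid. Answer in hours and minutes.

Overnight: 19:02 → midnight = 4 h 58 min; midnight → 02:04 = 2 h 4 min; span 7 h 2 min; less 10 min break → 6 h 52 min

6 h 52 min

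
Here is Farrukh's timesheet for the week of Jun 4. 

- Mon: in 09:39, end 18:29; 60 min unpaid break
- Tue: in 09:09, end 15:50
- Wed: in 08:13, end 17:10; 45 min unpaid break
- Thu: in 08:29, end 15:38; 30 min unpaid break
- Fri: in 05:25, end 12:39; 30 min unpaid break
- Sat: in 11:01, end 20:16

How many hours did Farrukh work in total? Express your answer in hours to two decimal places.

Mon: 09:39–18:29 = 8 h 50 min; less 60 min break → 7 h 50 min
Tue: 09:09–15:50 = 6 h 41 min
Wed: 08:13–17:10 = 8 h 57 min; less 45 min break → 8 h 12 min
Thu: 08:29–15:38 = 7 h 9 min; less 30 min break → 6 h 39 min
Fri: 05:25–12:39 = 7 h 14 min; less 30 min break → 6 h 44 min
Sat: 11:01–20:16 = 9 h 15 min
Total: 7 h 50 min + 6 h 41 min + 8 h 12 min + 6 h 39 min + 6 h 44 min + 9 h 15 min = 45 h 21 min.

45.35 hours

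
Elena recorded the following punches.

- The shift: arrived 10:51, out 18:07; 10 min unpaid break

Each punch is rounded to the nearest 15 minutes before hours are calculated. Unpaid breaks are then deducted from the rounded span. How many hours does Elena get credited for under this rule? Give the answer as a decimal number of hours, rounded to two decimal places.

The shift: in 10:51→10:45, out 18:07→18:00; 7 h 15 min − 10 min = 7 h 5 min

7.08 hours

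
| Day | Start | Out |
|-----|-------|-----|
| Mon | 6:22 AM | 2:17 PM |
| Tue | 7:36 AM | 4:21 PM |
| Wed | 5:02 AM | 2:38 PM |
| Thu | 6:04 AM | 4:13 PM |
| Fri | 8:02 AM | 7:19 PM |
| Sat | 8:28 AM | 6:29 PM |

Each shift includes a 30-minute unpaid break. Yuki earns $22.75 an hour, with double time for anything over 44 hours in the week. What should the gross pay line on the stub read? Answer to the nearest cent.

Mon: 6:22 AM–2:17 PM = 7 h 55 min; less 30 min break → 7 h 25 min
Tue: 7:36 AM–4:21 PM = 8 h 45 min; less 30 min break → 8 h 15 min
Wed: 5:02 AM–2:38 PM = 9 h 36 min; less 30 min break → 9 h 6 min
Thu: 6:04 AM–4:13 PM = 10 h 9 min; less 30 min break → 9 h 39 min
Fri: 8:02 AM–7:19 PM = 11 h 17 min; less 30 min break → 10 h 47 min
Sat: 8:28 AM–6:29 PM = 10 h 1 min; less 30 min break → 9 h 31 min
Total worked: 54 h 43 min = 3283 min.
Regular 44 h 0 min = 2640 min at $22.75/h; overtime 10 h 43 min = 643 min at $45.50/h.
Pay = (2640 × $22.75 + 643 × $45.50) ÷ 60 = $1488.61.

$1488.61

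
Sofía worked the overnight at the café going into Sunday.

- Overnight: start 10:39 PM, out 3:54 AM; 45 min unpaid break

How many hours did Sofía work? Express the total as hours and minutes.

4 h 30 min

Overnight: 10:39 PM → midnight = 1 h 21 min; midnight → 3:54 AM = 3 h 54 min; span 5 h 15 min; less 45 min break → 4 h 30 min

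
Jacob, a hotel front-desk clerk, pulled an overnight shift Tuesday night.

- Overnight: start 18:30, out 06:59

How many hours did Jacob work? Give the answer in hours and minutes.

12 h 29 min

Overnight: 18:30 → midnight = 5 h 30 min; midnight → 06:59 = 6 h 59 min; span 12 h 29 min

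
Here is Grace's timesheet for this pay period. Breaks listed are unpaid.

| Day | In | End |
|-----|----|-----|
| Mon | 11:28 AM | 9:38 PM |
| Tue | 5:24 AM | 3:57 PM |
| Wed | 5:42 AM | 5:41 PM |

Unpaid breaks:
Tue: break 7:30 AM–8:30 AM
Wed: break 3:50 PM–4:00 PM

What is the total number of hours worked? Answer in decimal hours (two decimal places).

31.53 hours

Mon: 11:28 AM–9:38 PM = 10 h 10 min
Tue: 5:24 AM–3:57 PM = 10 h 33 min; less 60 min break → 9 h 33 min
Wed: 5:42 AM–5:41 PM = 11 h 59 min; less 10 min break → 11 h 49 min
Total: 10 h 10 min + 9 h 33 min + 11 h 49 min = 31 h 32 min.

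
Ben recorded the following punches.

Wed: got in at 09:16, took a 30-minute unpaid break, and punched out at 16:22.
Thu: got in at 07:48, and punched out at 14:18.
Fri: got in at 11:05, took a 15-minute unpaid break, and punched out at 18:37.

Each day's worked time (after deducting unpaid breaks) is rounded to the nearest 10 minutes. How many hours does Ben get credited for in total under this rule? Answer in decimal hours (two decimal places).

20.50 hours

Wed: 09:16–16:22 = 7 h 6 min − 30 min = 6 h 36 min → rounds to 6 h 40 min
Thu: 07:48–14:18 = 6 h 30 min → rounds to 6 h 30 min
Fri: 11:05–18:37 = 7 h 32 min − 15 min = 7 h 17 min → rounds to 7 h 20 min
Total credited: 20 h 30 min.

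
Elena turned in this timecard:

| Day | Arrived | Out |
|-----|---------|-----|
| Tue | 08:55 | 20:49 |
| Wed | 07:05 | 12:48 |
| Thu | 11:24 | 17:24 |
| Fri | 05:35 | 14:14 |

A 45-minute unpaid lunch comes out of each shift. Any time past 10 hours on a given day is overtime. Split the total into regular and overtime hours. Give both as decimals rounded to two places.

Regular 28.12 hours, overtime 1.15 hours

Tue: 08:55–20:49 = 11 h 54 min; less 45 min break → 11 h 9 min
Wed: 07:05–12:48 = 5 h 43 min; less 45 min break → 4 h 58 min
Thu: 11:24–17:24 = 6 h 0 min; less 45 min break → 5 h 15 min
Fri: 05:35–14:14 = 8 h 39 min; less 45 min break → 7 h 54 min
Tue reg 10 h 0 min / OT 1 h 9 min; Wed reg 4 h 58 min / OT 0 h 0 min; Thu reg 5 h 15 min / OT 0 h 0 min; Fri reg 7 h 54 min / OT 0 h 0 min.
Totals: regular 28 h 7 min, overtime 1 h 9 min.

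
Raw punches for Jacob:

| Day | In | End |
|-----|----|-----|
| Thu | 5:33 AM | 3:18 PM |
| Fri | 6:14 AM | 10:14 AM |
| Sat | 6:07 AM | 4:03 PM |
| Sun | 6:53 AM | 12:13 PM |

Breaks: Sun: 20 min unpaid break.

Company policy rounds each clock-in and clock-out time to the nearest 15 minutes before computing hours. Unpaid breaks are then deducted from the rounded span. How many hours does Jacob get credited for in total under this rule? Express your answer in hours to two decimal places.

28.67 hours

Thu: in 5:33 AM→5:30 AM, out 3:18 PM→3:15 PM; 9 h 45 min
Fri: in 6:14 AM→6:15 AM, out 10:14 AM→10:15 AM; 4 h 0 min
Sat: in 6:07 AM→6:00 AM, out 4:03 PM→4:00 PM; 10 h 0 min
Sun: in 6:53 AM→7:00 AM, out 12:13 PM→12:15 PM; 5 h 15 min − 20 min = 4 h 55 min
Total credited: 28 h 40 min.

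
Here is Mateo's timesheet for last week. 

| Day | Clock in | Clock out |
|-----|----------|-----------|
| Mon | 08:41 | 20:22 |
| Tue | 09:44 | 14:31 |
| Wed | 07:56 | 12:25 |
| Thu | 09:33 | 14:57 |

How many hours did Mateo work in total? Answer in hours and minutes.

26 h 21 min

Mon: 08:41–20:22 = 11 h 41 min
Tue: 09:44–14:31 = 4 h 47 min
Wed: 07:56–12:25 = 4 h 29 min
Thu: 09:33–14:57 = 5 h 24 min
Total: 11 h 41 min + 4 h 47 min + 4 h 29 min + 5 h 24 min = 26 h 21 min.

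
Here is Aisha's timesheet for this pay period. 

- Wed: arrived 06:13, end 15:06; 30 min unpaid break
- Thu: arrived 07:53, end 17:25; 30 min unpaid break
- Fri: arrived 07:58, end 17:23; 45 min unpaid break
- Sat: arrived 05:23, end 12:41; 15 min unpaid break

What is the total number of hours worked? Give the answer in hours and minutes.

Wed: 06:13–15:06 = 8 h 53 min; less 30 min break → 8 h 23 min
Thu: 07:53–17:25 = 9 h 32 min; less 30 min break → 9 h 2 min
Fri: 07:58–17:23 = 9 h 25 min; less 45 min break → 8 h 40 min
Sat: 05:23–12:41 = 7 h 18 min; less 15 min break → 7 h 3 min
Total: 8 h 23 min + 9 h 2 min + 8 h 40 min + 7 h 3 min = 33 h 8 min.

33 h 8 min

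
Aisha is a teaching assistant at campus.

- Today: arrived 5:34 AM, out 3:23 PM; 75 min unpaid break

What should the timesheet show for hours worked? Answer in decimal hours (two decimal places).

8.57 hours

Today: 5:34 AM–3:23 PM = 9 h 49 min; less 75 min break → 8 h 34 min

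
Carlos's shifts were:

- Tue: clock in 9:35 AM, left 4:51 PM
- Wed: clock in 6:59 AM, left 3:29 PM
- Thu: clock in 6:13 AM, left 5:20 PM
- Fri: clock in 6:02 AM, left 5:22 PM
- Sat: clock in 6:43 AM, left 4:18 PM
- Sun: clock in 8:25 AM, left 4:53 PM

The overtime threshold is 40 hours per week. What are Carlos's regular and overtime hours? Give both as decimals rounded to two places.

Regular 40.00 hours, overtime 16.27 hours

Tue: 9:35 AM–4:51 PM = 7 h 16 min
Wed: 6:59 AM–3:29 PM = 8 h 30 min
Thu: 6:13 AM–5:20 PM = 11 h 7 min
Fri: 6:02 AM–5:22 PM = 11 h 20 min
Sat: 6:43 AM–4:18 PM = 9 h 35 min
Sun: 8:25 AM–4:53 PM = 8 h 28 min
Total worked: 56 h 16 min = 56.27 h.
Threshold 40 h → overtime 16 h 16 min, regular 40 h 0 min.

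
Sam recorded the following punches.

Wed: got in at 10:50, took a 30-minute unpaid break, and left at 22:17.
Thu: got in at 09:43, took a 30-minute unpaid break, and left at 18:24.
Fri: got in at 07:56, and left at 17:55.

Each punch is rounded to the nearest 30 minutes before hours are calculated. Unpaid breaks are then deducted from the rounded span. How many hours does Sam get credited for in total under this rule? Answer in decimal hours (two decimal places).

29.50 hours

Wed: in 10:50→11:00, out 22:17→22:30; 11 h 30 min − 30 min = 11 h 0 min
Thu: in 09:43→09:30, out 18:24→18:30; 9 h 0 min − 30 min = 8 h 30 min
Fri: in 07:56→08:00, out 17:55→18:00; 10 h 0 min
Total credited: 29 h 30 min.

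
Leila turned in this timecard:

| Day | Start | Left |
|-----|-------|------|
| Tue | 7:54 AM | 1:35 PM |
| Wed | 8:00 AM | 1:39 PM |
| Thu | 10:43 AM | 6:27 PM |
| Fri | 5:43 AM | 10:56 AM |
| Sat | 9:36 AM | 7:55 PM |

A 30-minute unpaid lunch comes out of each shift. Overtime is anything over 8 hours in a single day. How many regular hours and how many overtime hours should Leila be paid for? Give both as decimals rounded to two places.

Tue: 7:54 AM–1:35 PM = 5 h 41 min; less 30 min break → 5 h 11 min
Wed: 8:00 AM–1:39 PM = 5 h 39 min; less 30 min break → 5 h 9 min
Thu: 10:43 AM–6:27 PM = 7 h 44 min; less 30 min break → 7 h 14 min
Fri: 5:43 AM–10:56 AM = 5 h 13 min; less 30 min break → 4 h 43 min
Sat: 9:36 AM–7:55 PM = 10 h 19 min; less 30 min break → 9 h 49 min
Tue reg 5 h 11 min / OT 0 h 0 min; Wed reg 5 h 9 min / OT 0 h 0 min; Thu reg 7 h 14 min / OT 0 h 0 min; Fri reg 4 h 43 min / OT 0 h 0 min; Sat reg 8 h 0 min / OT 1 h 49 min.
Totals: regular 30 h 17 min, overtime 1 h 49 min.

Regular 30.28 hours, overtime 1.82 hours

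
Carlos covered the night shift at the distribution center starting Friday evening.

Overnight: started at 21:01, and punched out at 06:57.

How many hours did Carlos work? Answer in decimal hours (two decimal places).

9.93 hours

Overnight: 21:01 → midnight = 2 h 59 min; midnight → 06:57 = 6 h 57 min; span 9 h 56 min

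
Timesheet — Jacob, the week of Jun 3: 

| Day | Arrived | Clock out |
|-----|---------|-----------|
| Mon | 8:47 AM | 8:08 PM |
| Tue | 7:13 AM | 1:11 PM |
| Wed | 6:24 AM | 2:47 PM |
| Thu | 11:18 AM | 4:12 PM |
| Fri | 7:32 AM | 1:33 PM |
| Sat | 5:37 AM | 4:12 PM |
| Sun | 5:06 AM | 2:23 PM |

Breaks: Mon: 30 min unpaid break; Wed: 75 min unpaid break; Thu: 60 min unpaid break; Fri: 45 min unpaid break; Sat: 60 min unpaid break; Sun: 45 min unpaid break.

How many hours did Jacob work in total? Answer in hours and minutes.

Mon: 8:47 AM–8:08 PM = 11 h 21 min; less 30 min break → 10 h 51 min
Tue: 7:13 AM–1:11 PM = 5 h 58 min
Wed: 6:24 AM–2:47 PM = 8 h 23 min; less 75 min break → 7 h 8 min
Thu: 11:18 AM–4:12 PM = 4 h 54 min; less 60 min break → 3 h 54 min
Fri: 7:32 AM–1:33 PM = 6 h 1 min; less 45 min break → 5 h 16 min
Sat: 5:37 AM–4:12 PM = 10 h 35 min; less 60 min break → 9 h 35 min
Sun: 5:06 AM–2:23 PM = 9 h 17 min; less 45 min break → 8 h 32 min
Total: 10 h 51 min + 5 h 58 min + 7 h 8 min + 3 h 54 min + 5 h 16 min + 9 h 35 min + 8 h 32 min = 51 h 14 min.

51 h 14 min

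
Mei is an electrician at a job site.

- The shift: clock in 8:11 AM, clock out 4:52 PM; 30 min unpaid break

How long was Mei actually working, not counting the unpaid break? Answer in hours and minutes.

The shift: 8:11 AM–4:52 PM = 8 h 41 min; less 30 min break → 8 h 11 min

8 h 11 min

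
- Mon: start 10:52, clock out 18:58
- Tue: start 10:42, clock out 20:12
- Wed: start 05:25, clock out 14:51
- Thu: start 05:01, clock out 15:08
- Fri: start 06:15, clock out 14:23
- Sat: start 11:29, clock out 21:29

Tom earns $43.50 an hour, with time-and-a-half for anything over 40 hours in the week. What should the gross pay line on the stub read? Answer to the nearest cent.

$2737.24

Mon: 10:52–18:58 = 8 h 6 min
Tue: 10:42–20:12 = 9 h 30 min
Wed: 05:25–14:51 = 9 h 26 min
Thu: 05:01–15:08 = 10 h 7 min
Fri: 06:15–14:23 = 8 h 8 min
Sat: 11:29–21:29 = 10 h 0 min
Total worked: 55 h 17 min = 3317 min.
Regular 40 h 0 min = 2400 min at $43.50/h; overtime 15 h 17 min = 917 min at $65.25/h.
Pay = (2400 × $43.50 + 917 × $65.25) ÷ 60 = $2737.24.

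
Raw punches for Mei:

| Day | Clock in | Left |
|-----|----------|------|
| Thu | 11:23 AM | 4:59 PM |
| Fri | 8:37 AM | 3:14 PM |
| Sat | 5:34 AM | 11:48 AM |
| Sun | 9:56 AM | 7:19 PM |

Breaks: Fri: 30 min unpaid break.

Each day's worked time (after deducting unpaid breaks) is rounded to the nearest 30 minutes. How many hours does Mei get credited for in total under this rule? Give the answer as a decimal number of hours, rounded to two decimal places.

Thu: 11:23 AM–4:59 PM = 5 h 36 min → rounds to 5 h 30 min
Fri: 8:37 AM–3:14 PM = 6 h 37 min − 30 min = 6 h 7 min → rounds to 6 h 0 min
Sat: 5:34 AM–11:48 AM = 6 h 14 min → rounds to 6 h 0 min
Sun: 9:56 AM–7:19 PM = 9 h 23 min → rounds to 9 h 30 min
Total credited: 27 h 0 min.

27.00 hours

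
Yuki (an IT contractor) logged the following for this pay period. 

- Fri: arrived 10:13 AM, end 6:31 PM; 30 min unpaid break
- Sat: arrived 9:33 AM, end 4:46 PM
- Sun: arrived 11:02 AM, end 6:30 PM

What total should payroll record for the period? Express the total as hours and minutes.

22 h 29 min

Fri: 10:13 AM–6:31 PM = 8 h 18 min; less 30 min break → 7 h 48 min
Sat: 9:33 AM–4:46 PM = 7 h 13 min
Sun: 11:02 AM–6:30 PM = 7 h 28 min
Total: 7 h 48 min + 7 h 13 min + 7 h 28 min = 22 h 29 min.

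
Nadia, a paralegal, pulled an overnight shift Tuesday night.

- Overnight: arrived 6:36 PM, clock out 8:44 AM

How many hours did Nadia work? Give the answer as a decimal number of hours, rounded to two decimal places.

14.13 hours

Overnight: 6:36 PM → midnight = 5 h 24 min; midnight → 8:44 AM = 8 h 44 min; span 14 h 8 min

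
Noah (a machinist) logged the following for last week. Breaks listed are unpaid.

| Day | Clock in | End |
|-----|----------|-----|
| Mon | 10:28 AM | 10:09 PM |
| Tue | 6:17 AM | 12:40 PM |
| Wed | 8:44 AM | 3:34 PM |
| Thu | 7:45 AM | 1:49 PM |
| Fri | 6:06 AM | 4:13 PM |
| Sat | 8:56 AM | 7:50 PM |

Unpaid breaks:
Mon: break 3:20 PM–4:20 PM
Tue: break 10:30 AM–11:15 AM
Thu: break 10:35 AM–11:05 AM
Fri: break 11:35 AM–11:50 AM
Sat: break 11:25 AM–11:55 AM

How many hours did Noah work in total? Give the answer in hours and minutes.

48 h 59 min

Mon: 10:28 AM–10:09 PM = 11 h 41 min; less 60 min break → 10 h 41 min
Tue: 6:17 AM–12:40 PM = 6 h 23 min; less 45 min break → 5 h 38 min
Wed: 8:44 AM–3:34 PM = 6 h 50 min
Thu: 7:45 AM–1:49 PM = 6 h 4 min; less 30 min break → 5 h 34 min
Fri: 6:06 AM–4:13 PM = 10 h 7 min; less 15 min break → 9 h 52 min
Sat: 8:56 AM–7:50 PM = 10 h 54 min; less 30 min break → 10 h 24 min
Total: 10 h 41 min + 5 h 38 min + 6 h 50 min + 5 h 34 min + 9 h 52 min + 10 h 24 min = 48 h 59 min.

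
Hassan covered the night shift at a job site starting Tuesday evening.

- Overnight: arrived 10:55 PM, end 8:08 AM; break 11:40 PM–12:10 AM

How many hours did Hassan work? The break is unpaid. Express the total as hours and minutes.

8 h 43 min

Overnight: 10:55 PM → midnight = 1 h 5 min; midnight → 8:08 AM = 8 h 8 min; span 9 h 13 min; less 30 min break → 8 h 43 min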